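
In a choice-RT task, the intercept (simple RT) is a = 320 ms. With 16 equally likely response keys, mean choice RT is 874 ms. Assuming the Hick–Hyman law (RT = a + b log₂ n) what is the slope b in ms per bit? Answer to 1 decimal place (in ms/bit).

138.5 ms/bit

b = (874 − 320) / log₂(16) = 554 / 4 = 138.500 ms/bit.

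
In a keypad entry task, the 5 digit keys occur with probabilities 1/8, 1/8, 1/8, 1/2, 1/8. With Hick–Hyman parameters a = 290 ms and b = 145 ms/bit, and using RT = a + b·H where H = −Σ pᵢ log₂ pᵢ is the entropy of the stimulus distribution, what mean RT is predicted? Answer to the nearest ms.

580 ms

H = −Σ pᵢ log₂ pᵢ = 0.125·3 + 0.125·3 + 0.125·3 + 0.5·1 + 0.125·3 = 2.000 bits.
RT = 290 + 145 × 2.000 = 580.00 ms.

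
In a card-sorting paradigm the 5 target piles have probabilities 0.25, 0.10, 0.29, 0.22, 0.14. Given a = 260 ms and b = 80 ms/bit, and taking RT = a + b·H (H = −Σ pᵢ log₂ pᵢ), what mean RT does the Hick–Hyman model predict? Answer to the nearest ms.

438 ms

H = 0.25·log₂(1/0.25) + 0.10·log₂(1/0.10) + 0.29·log₂(1/0.29) + 0.22·log₂(1/0.22) + 0.14·log₂(1/0.14) = 2.2278 bits.
RT = 260 + 80 × 2.2278 = 438.22 ms.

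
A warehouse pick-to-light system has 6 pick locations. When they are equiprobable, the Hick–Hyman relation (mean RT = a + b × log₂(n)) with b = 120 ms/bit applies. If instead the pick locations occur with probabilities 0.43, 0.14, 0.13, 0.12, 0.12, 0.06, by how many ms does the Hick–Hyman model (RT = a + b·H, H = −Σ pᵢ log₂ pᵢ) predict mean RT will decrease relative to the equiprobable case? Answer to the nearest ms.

The RT saving is b·ΔH. Equiprobable H₀ = log₂(6) = 2.5850 bits; with the given probabilities H = 2.2810 bits.
b·(H₀ − H) = 120 × (2.5850 − 2.2810) = 36.48 ms.

36 ms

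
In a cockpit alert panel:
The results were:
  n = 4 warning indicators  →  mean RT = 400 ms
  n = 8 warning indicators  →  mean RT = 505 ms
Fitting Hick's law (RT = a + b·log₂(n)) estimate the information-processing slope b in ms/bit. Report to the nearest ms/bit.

b = (RT₂ − RT₁)/(log₂ n₂ − log₂ n₁) = (505 − 400)/(3 − 2) = 105 ms/bit.

105 ms/bit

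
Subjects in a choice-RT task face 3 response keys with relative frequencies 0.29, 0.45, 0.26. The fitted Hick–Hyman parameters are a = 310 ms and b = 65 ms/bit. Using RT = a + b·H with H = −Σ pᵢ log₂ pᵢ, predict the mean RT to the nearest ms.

410 ms

Entropy contributions −pᵢ log₂ pᵢ: 0.5179, 0.5184, 0.5053; sum H = 1.5416 bits.
RT = a + bH = 310 + 65·1.5416 = 410.20 ms.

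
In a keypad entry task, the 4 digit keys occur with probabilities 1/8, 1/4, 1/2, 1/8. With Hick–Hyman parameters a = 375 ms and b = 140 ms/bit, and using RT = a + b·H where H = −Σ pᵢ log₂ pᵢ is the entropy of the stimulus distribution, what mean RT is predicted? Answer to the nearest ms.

620 ms

H = −Σ pᵢ log₂ pᵢ = 0.125·3 + 0.25·2 + 0.5·1 + 0.125·3 = 1.750 bits.
RT = 375 + 140 × 1.750 = 620.00 ms.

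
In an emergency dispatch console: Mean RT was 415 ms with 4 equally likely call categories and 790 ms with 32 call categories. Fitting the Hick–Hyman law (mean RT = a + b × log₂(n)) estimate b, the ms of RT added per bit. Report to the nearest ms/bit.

b = (RT₂ − RT₁)/(log₂ n₂ − log₂ n₁) = (790 − 415)/(5 − 2) = 125 ms/bit.

125 ms/bit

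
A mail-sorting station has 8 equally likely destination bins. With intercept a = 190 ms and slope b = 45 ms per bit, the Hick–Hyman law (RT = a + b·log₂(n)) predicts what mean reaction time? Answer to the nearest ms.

325 ms

log₂(8) = 3 bits, so RT = 190 + 45 × 3 ≈ 325.000 ms.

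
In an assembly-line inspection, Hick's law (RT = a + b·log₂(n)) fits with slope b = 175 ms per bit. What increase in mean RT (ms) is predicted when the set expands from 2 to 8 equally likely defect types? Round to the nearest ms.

350 ms

Only the slope matters, since a is common to both: ΔRT = b·log₂(n₂/n₁).
log₂(8) − log₂(2) = log₂(8/2) = log₂(4) = 2.
ΔRT = 175 × 2.0000 = 350.000 ms.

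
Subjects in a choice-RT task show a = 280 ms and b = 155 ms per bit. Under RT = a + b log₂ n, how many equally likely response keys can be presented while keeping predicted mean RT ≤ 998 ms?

Set 280 + 155·log₂ n ≤ 998 → log₂ n ≤ (998 − 280)/155 = 4.6323.
So n ≤ 2^4.6323 = 24.800; the largest integer n is 24.

24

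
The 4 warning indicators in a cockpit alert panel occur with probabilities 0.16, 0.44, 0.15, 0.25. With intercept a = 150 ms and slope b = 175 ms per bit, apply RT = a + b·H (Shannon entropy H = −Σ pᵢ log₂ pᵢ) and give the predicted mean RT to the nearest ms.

475 ms

H = 0.16·log₂(1/0.16) + 0.44·log₂(1/0.44) + 0.15·log₂(1/0.15) + 0.25·log₂(1/0.25) = 1.8547 bits.
RT = 150 + 175 × 1.8547 = 474.57 ms.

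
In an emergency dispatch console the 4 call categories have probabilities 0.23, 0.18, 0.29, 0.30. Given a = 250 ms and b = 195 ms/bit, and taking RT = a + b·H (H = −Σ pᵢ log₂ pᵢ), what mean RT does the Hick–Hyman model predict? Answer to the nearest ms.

Entropy contributions −pᵢ log₂ pᵢ: 0.4877, 0.4453, 0.5179, 0.5211; sum H = 1.9720 bits.
RT = a + bH = 250 + 195·1.9720 = 634.53 ms.

635 ms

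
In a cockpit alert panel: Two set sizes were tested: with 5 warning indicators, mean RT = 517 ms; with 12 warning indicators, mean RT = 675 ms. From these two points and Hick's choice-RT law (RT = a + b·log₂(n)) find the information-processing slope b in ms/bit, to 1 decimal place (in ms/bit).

125.1 ms/bit

b = (RT₂ − RT₁)/(log₂ n₂ − log₂ n₁) = (675 − 517)/(3.5850 − 2.3219) = 125.096 ms/bit.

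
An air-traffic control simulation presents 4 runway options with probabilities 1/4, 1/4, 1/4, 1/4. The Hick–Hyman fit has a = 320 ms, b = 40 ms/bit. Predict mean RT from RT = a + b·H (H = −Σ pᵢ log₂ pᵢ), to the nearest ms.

H = −Σ pᵢ log₂ pᵢ = 0.25·2 + 0.25·2 + 0.25·2 + 0.25·2 = 2.000 bits.
RT = 320 + 40 × 2.000 = 400.00 ms.

400 ms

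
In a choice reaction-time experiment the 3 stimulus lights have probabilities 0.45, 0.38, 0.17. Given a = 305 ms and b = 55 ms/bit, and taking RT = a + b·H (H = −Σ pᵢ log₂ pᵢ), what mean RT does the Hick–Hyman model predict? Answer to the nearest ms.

Entropy contributions −pᵢ log₂ pᵢ: 0.5184, 0.5305, 0.4346; sum H = 1.4834 bits.
RT = a + bH = 305 + 55·1.4834 = 386.59 ms.

387 ms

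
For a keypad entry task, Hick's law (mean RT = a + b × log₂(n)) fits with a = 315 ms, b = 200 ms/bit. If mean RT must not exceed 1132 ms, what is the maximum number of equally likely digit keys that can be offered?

Information budget: (1132 − 315)/200 = 4.0850 bits, so n ≤ 2^4.0850 = 16.971 → at most 16.

16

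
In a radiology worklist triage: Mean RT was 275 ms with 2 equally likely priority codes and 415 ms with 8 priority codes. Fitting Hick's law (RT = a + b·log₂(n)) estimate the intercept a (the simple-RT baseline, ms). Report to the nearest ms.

b = (RT₂ − RT₁)/(log₂ n₂ − log₂ n₁) = (415 − 275)/(3 − 1) = 70 ms/bit.
a = RT₁ − b·log₂ n₁ = 275 − 70 × 1 = 205.000 ms.

205 ms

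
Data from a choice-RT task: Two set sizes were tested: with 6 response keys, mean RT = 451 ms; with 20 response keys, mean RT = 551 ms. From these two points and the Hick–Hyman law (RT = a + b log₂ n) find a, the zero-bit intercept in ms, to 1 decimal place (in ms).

302.2 ms

The slope on a log₂ axis is (551 − 451) / (4.3219 − 2.5850) = 57.572 ms/bit.
Intercept: a = 451 − 57.572·log₂(6) = 302.179 ms.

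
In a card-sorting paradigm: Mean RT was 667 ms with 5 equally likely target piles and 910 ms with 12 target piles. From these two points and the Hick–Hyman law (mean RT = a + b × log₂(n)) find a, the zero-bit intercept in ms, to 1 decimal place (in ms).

220.3 ms

b = (RT₂ − RT₁)/(log₂ n₂ − log₂ n₁) = (910 − 667)/(3.5850 − 2.3219) = 192.394 ms/bit.
a = RT₁ − b·log₂ n₁ = 667 − 192.394 × 2.3219 = 220.275 ms.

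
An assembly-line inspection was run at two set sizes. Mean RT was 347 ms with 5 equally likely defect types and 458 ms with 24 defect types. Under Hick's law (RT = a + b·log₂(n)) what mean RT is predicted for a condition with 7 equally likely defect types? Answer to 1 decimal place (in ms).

RT is linear in log₂ n, so two points fix the line:
  b = (458 − 347) / (log₂ 24 − log₂ 5) = 111 / (4.5850 − 2.3219) = 49.049 ms/bit
  a = 347 − 49.049 × 2.3219 = 233.111 ms
Then RT(7) = 233.111 + 49.049 × log₂ 7 = 233.111 + 49.049 × 2.8074 ≈ 370.810 ms.

370.8 ms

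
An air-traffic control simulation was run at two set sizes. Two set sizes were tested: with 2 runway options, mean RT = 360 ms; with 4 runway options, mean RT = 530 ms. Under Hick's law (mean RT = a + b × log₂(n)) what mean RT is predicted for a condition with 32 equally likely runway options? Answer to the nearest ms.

1040 ms

Solve the two-equation system in a and b:
  b = (530 − 360) / (log₂ 4 − log₂ 2) = 170 / (2 − 1) = 170 ms/bit
  a = 360 − 170 × 1 = 190 ms
Then RT(32) = 190 + 170 × log₂ 32 = 190 + 170 × 5 ≈ 1040.000 ms.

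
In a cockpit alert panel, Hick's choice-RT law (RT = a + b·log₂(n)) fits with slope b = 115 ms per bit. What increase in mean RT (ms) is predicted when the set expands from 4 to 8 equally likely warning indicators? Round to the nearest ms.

The intercept a cancels: ΔRT = b·(log₂ n₂ − log₂ n₁) = b·log₂(n₂/n₁).
log₂(8) − log₂(4) = log₂(8/4) = log₂(2) = 1.
ΔRT = 115 × 1.0000 = 115.000 ms.

115 ms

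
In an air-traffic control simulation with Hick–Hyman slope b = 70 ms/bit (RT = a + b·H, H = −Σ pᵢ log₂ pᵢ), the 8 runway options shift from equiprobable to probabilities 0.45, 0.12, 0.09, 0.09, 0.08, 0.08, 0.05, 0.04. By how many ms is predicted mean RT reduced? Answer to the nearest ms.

The RT saving is b·ΔH. Equiprobable H₀ = log₂(8) = 3.0000 bits; with the given probabilities H = 2.4956 bits.
b·(H₀ − H) = 70 × (3.0000 − 2.4956) = 35.30 ms.

35 ms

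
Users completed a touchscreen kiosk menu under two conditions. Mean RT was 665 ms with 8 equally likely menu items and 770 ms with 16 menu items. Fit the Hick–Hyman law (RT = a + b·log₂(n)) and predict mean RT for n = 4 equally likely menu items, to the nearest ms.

560 ms

With log₂ n on the abscissa the relation is linear; from the two conditions:
  b = (770 − 665) / (log₂ 16 − log₂ 8) = 105 / (4 − 3) = 105 ms/bit
  a = 665 − 105 × 3 = 350 ms
Then RT(4) = 350 + 105 × log₂ 4 = 350 + 105 × 2 ≈ 560.000 ms.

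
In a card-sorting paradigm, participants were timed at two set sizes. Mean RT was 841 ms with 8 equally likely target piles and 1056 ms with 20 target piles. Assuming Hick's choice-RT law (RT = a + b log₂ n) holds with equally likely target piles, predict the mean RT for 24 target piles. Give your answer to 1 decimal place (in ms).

With log₂ n on the abscissa the relation is linear; from the two conditions:
  b = (1056 − 841) / (log₂ 20 − log₂ 8) = 215 / (4.3219 − 3) = 162.641 ms/bit
  a = 841 − 162.641 × 3 = 353.076 ms
Then RT(24) = 353.076 + 162.641 × log₂ 24 = 353.076 + 162.641 × 4.5850 ≈ 1098.780 ms.

1098.8 ms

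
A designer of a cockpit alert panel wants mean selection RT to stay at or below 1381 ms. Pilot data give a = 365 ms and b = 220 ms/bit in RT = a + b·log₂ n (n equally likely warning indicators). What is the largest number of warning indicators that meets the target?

24

220·log₂ n ≤ 1381 − 365 = 1016, giving log₂ n ≤ 4.6182 and n ≤ 24.559. The largest whole number is 24.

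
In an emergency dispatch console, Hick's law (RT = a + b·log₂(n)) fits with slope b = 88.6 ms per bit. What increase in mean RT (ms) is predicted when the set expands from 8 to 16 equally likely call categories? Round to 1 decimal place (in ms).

Only the slope matters, since a is common to both: ΔRT = b·log₂(n₂/n₁).
log₂(16) − log₂(8) = log₂(16/8) = log₂(2) = 1.
ΔRT = 88.6 × 1.0000 = 88.600 ms.

88.6 ms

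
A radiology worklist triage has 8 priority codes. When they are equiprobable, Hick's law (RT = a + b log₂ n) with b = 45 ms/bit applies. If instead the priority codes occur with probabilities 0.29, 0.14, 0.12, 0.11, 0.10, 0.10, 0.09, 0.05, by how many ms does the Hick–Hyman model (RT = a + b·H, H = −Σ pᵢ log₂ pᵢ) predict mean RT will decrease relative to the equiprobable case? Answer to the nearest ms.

8 ms

The RT saving is b·ΔH. Equiprobable H₀ = log₂(8) = 3.0000 bits; with the given probabilities H = 2.8255 bits.
b·(H₀ − H) = 45 × (3.0000 − 2.8255) = 7.85 ms.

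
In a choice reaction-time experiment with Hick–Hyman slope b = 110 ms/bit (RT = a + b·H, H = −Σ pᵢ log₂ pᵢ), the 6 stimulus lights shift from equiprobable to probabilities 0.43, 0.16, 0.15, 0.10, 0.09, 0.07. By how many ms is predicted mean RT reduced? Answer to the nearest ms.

The RT saving is b·ΔH. Equiprobable H₀ = log₂(6) = 2.5850 bits; with the given probabilities H = 2.2705 bits.
b·(H₀ − H) = 110 × (2.5850 − 2.2705) = 34.59 ms.

35 ms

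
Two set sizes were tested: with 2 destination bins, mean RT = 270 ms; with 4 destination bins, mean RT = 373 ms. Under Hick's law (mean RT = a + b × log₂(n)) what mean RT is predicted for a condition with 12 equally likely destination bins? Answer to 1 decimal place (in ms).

Solve the two-equation system in a and b:
  b = (373 − 270) / (log₂ 4 − log₂ 2) = 103 / (2 − 1) = 103.000 ms/bit
  a = 270 − 103.000 × 1 = 167.000 ms
Then RT(12) = 167.000 + 103.000 × log₂ 12 = 167.000 + 103.000 × 3.5850 ≈ 536.251 ms.

536.3 ms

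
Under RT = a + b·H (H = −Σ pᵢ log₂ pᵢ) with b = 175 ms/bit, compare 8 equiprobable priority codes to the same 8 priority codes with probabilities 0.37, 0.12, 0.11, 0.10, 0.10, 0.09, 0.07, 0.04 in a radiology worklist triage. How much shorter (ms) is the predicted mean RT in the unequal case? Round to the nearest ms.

56 ms

The RT saving is b·ΔH. Equiprobable H₀ = log₂(8) = 3.0000 bits; with the given probabilities H = 2.6794 bits.
b·(H₀ − H) = 175 × (3.0000 − 2.6794) = 56.10 ms.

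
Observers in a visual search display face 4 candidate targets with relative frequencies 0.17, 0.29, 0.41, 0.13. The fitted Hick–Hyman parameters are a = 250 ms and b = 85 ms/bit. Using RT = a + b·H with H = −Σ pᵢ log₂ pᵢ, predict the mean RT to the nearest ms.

Entropy contributions −pᵢ log₂ pᵢ: 0.4346, 0.5179, 0.5274, 0.3826; sum H = 1.8625 bits.
RT = a + bH = 250 + 85·1.8625 = 408.31 ms.

408 ms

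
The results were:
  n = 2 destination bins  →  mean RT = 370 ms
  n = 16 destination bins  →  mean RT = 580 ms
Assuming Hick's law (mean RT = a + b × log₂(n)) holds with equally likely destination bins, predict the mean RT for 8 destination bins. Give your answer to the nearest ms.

510 ms

Fit slope and intercept:
  b = (580 − 370) / (log₂ 16 − log₂ 2) = 210 / (4 − 1) = 70 ms/bit
  a = 370 − 70 × 1 = 300 ms
Then RT(8) = 300 + 70 × log₂ 8 = 300 + 70 × 3 ≈ 510.000 ms.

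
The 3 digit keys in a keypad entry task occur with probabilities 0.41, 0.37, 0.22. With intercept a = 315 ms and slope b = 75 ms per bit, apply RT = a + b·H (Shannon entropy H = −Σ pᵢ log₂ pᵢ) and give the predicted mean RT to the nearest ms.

430 ms

H = 0.41·log₂(1/0.41) + 0.37·log₂(1/0.37) + 0.22·log₂(1/0.22) = 1.5387 bits.
RT = 315 + 75 × 1.5387 = 430.40 ms.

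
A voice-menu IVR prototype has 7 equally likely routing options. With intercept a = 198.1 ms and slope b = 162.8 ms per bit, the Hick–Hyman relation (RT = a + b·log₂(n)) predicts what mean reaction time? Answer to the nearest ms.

log₂(7) = 2.8074 bits, so RT = 198.1 + 162.8 × 2.8074 ≈ 655.137 ms.

655 ms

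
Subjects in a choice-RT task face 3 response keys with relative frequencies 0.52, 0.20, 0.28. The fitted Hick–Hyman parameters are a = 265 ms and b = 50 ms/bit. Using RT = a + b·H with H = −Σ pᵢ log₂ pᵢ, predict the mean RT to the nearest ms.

H = 0.52·log₂(1/0.52) + 0.20·log₂(1/0.20) + 0.28·log₂(1/0.28) = 1.4692 bits.
RT = 265 + 50 × 1.4692 = 338.46 ms.

338 ms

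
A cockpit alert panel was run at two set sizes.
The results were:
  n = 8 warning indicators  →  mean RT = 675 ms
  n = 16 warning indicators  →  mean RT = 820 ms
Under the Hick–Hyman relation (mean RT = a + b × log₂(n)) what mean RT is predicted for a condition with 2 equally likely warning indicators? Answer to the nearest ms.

RT is linear in log₂ n, so two points fix the line:
  b = (820 − 675) / (log₂ 16 − log₂ 8) = 145 / (4 − 3) = 145 ms/bit
  a = 675 − 145 × 3 = 240 ms
Then RT(2) = 240 + 145 × log₂ 2 = 240 + 145 × 1 ≈ 385.000 ms.

385 ms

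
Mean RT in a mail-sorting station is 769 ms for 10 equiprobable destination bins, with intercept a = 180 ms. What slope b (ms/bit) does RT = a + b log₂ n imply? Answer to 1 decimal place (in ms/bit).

b = (769 − 180) / log₂(10) = 589 / 3.3219 = 177.307 ms/bit.

177.3 ms/bit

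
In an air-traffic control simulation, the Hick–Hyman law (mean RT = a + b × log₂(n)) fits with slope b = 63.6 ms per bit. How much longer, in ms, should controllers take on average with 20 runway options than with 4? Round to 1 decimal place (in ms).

The intercept a cancels: ΔRT = b·(log₂ n₂ − log₂ n₁) = b·log₂(n₂/n₁).
log₂(20) − log₂(4) = 4.3219 − 2 = 2.3219.
ΔRT = 63.6 × 2.3219 = 147.675 ms.

147.7 ms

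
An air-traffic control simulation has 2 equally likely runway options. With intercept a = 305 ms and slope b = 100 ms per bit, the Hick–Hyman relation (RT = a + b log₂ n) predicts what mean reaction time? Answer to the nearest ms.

log₂(2) = 1 bits, so RT = 305 + 100 × 1 ≈ 405.000 ms.

405 ms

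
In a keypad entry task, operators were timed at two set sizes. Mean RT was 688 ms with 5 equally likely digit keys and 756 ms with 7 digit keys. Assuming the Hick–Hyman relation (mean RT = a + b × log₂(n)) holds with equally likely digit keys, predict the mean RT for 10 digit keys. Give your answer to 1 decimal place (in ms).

Fit slope and intercept:
  b = (756 − 688) / (log₂ 7 − log₂ 5) = 68 / (2.8074 − 2.3219) = 140.083 ms/bit
  a = 688 − 140.083 × 2.3219 = 362.738 ms
Then RT(10) = 362.738 + 140.083 × log₂ 10 = 362.738 + 140.083 × 3.3219 ≈ 828.083 ms.

828.1 ms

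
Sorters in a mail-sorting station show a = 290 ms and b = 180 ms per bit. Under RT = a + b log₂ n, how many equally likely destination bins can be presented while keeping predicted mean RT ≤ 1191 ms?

32

Set 290 + 180·log₂ n ≤ 1191 → log₂ n ≤ (1191 − 290)/180 = 5.0056.
So n ≤ 2^5.0056 = 32.123; the largest integer n is 32.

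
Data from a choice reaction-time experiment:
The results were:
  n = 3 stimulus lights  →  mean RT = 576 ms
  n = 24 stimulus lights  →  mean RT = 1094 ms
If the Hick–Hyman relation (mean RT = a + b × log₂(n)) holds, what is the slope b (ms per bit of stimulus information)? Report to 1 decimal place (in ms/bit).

172.7 ms/bit

The slope on a log₂ axis is (1094 − 576) / (4.5850 − 1.5850) = 172.667 ms/bit.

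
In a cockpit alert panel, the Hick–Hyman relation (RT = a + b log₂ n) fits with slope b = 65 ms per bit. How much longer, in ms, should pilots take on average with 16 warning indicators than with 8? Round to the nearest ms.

65 ms

The intercept a cancels: ΔRT = b·(log₂ n₂ − log₂ n₁) = b·log₂(n₂/n₁).
log₂(16) − log₂(8) = log₂(16/8) = log₂(2) = 1.
ΔRT = 65 × 1.0000 = 65.000 ms.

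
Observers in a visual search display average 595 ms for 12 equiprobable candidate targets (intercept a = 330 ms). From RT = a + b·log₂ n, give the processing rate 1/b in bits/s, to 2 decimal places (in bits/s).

Choice component = 595 − 330 = 265 ms over log₂(12) = 3.5850 bits.
b = 265 / 3.5850 = 73.920 ms/bit, so 1/b = 13.528 bits/s.

13.53 bits/s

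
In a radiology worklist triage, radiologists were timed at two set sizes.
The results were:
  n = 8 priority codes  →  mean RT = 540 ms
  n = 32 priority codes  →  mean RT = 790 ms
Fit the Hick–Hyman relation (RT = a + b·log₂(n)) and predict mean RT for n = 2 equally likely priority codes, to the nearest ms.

290 ms

RT is linear in log₂ n, so two points fix the line:
  b = (790 − 540) / (log₂ 32 − log₂ 8) = 250 / (5 − 3) = 125 ms/bit
  a = 540 − 125 × 3 = 165 ms
Then RT(2) = 165 + 125 × log₂ 2 = 165 + 125 × 1 ≈ 290.000 ms.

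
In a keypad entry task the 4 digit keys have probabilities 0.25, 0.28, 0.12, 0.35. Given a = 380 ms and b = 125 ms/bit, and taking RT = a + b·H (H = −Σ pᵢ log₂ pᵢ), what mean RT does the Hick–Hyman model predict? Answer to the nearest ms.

619 ms

Entropy contributions −pᵢ log₂ pᵢ: 0.5000, 0.5142, 0.3671, 0.5301; sum H = 1.9114 bits.
RT = a + bH = 380 + 125·1.9114 = 618.92 ms.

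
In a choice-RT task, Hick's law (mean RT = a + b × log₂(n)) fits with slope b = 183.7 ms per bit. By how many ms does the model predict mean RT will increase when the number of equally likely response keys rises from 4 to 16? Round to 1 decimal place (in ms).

ΔRT = (a + b log₂ n₂) − (a + b log₂ n₁) = b·(log₂ n₂ − log₂ n₁).
log₂(16) − log₂(4) = log₂(16/4) = log₂(4) = 2.
ΔRT = 183.7 × 2.0000 = 367.400 ms.

367.4 ms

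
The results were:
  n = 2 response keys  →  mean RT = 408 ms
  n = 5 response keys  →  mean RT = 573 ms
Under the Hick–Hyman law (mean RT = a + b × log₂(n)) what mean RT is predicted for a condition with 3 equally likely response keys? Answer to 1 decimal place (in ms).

Fit slope and intercept:
  b = (573 − 408) / (log₂ 5 − log₂ 2) = 165 / (2.3219 − 1) = 124.818 ms/bit
  a = 408 − 124.818 × 1 = 283.182 ms
Then RT(3) = 283.182 + 124.818 × log₂ 3 = 283.182 + 124.818 × 1.5850 ≈ 481.014 ms.

481.0 ms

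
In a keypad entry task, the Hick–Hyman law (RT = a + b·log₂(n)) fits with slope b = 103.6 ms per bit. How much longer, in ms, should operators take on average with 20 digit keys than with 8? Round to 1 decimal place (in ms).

The intercept a cancels: ΔRT = b·(log₂ n₂ − log₂ n₁) = b·log₂(n₂/n₁).
log₂(20) − log₂(8) = 4.3219 − 3 = 1.3219.
ΔRT = 103.6 × 1.3219 = 136.952 ms.

137.0 ms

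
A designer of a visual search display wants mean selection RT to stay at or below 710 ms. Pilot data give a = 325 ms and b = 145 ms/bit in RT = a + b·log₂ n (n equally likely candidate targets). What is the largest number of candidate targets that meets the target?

145·log₂ n ≤ 710 − 325 = 385, giving log₂ n ≤ 2.6552 and n ≤ 6.299. The largest whole number is 6.

6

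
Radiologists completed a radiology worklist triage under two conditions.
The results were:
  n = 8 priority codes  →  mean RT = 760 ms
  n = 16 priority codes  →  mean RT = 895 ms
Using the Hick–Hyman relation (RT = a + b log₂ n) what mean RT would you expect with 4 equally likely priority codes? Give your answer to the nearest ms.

625 ms

Solve the two-equation system in a and b:
  b = (895 − 760) / (log₂ 16 − log₂ 8) = 135 / (4 − 3) = 135 ms/bit
  a = 760 − 135 × 3 = 355 ms
Then RT(4) = 355 + 135 × log₂ 4 = 355 + 135 × 2 ≈ 625.000 ms.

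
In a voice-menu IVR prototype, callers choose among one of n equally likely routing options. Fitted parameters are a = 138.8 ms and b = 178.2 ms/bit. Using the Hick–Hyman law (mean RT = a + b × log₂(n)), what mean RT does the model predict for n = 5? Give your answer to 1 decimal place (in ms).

552.6 ms

log₂(5) = 2.3219 bits, so RT = 138.8 + 178.2 × 2.3219 ≈ 552.568 ms.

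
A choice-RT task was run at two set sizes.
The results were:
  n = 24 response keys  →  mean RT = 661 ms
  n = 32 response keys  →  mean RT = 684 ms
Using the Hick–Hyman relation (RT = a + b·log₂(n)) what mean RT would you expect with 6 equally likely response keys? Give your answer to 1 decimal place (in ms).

Fit slope and intercept:
  b = (684 − 661) / (log₂ 32 − log₂ 24) = 23 / (5 − 4.5850) = 55.417 ms/bit
  a = 661 − 55.417 × 4.5850 = 406.917 ms
Then RT(6) = 406.917 + 55.417 × log₂ 6 = 406.917 + 55.417 × 2.5850 ≈ 550.167 ms.

550.2 ms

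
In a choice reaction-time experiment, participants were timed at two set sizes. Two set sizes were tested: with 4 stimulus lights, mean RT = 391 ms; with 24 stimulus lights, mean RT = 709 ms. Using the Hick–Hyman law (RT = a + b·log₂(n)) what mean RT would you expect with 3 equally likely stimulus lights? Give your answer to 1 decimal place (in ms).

With log₂ n on the abscissa the relation is linear; from the two conditions:
  b = (709 − 391) / (log₂ 24 − log₂ 4) = 318 / (4.5850 − 2) = 123.019 ms/bit
  a = 391 − 123.019 × 2 = 144.962 ms
Then RT(3) = 144.962 + 123.019 × log₂ 3 = 144.962 + 123.019 × 1.5850 ≈ 339.942 ms.

339.9 ms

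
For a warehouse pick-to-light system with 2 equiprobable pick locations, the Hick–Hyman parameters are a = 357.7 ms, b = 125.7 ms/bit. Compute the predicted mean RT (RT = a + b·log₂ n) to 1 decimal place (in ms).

log₂(2) = 1 bits, so RT = 357.7 + 125.7 × 1 ≈ 483.400 ms.

483.4 ms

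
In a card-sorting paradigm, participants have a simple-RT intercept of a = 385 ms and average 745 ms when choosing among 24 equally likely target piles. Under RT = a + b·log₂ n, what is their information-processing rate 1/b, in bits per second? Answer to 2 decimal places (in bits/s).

12.74 bits/s

Choice component = 745 − 385 = 360 ms over log₂(24) = 4.5850 bits.
b = 360 / 4.5850 = 78.518 ms/bit, so 1/b = 12.736 bits/s.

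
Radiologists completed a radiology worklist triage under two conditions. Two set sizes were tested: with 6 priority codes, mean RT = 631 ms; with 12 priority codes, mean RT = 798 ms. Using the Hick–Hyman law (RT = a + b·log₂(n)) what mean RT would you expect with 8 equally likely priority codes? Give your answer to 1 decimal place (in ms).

Solve the two-equation system in a and b:
  b = (798 − 631) / (log₂ 12 − log₂ 6) = 167 / (3.5850 − 2.5850) = 167.000 ms/bit
  a = 631 − 167.000 × 2.5850 = 199.311 ms
Then RT(8) = 199.311 + 167.000 × log₂ 8 = 199.311 + 167.000 × 3 ≈ 700.311 ms.

700.3 ms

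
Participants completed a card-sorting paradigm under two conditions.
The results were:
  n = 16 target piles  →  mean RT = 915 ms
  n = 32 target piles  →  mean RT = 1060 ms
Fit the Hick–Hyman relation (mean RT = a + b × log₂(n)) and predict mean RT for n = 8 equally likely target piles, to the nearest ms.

RT is linear in log₂ n, so two points fix the line:
  b = (1060 − 915) / (log₂ 32 − log₂ 16) = 145 / (5 − 4) = 145 ms/bit
  a = 915 − 145 × 4 = 335 ms
Then RT(8) = 335 + 145 × log₂ 8 = 335 + 145 × 3 ≈ 770.000 ms.

770 ms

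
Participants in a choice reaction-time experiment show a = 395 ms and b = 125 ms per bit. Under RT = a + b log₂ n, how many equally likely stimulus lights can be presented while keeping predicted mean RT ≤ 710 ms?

Information budget: (710 − 395)/125 = 2.5200 bits, so n ≤ 2^2.5200 = 5.736 → at most 5.

5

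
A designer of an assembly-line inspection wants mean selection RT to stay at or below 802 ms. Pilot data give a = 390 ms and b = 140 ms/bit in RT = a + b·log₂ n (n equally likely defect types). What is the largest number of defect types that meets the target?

140·log₂ n ≤ 802 − 390 = 412, giving log₂ n ≤ 2.9429 and n ≤ 7.689. The largest whole number is 7.

7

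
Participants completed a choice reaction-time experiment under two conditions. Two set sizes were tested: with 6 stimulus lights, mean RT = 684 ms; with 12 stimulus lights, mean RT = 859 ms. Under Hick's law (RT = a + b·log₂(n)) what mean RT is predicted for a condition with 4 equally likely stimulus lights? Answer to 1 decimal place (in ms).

With log₂ n on the abscissa the relation is linear; from the two conditions:
  b = (859 − 684) / (log₂ 12 − log₂ 6) = 175 / (3.5850 − 2.5850) = 175.000 ms/bit
  a = 684 − 175.000 × 2.5850 = 231.632 ms
Then RT(4) = 231.632 + 175.000 × log₂ 4 = 231.632 + 175.000 × 2 ≈ 581.632 ms.

581.6 ms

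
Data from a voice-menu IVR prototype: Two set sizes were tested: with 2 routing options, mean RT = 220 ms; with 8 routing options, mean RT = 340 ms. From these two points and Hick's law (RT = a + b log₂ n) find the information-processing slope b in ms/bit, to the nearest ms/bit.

The slope on a log₂ axis is (340 − 220) / (3 − 1) = 60 ms/bit.

60 ms/bit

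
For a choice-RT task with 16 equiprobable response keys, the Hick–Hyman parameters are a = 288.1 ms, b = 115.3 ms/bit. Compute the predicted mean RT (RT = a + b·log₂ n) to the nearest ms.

log₂(16) = 4 bits, so RT = 288.1 + 115.3 × 4 ≈ 749.300 ms.

749 ms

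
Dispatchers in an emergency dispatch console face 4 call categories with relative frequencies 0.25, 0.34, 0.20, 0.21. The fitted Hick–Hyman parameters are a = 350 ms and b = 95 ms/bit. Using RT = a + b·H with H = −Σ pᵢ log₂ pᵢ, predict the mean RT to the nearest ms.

537 ms

Entropy contributions −pᵢ log₂ pᵢ: 0.5000, 0.5292, 0.4644, 0.4728; sum H = 1.9664 bits.
RT = a + bH = 350 + 95·1.9664 = 536.81 ms.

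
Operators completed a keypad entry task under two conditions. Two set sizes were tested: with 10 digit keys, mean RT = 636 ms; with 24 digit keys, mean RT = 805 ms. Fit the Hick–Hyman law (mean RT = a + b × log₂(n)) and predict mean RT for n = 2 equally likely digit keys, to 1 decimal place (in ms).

325.3 ms

Solve the two-equation system in a and b:
  b = (805 − 636) / (log₂ 24 − log₂ 10) = 169 / (4.5850 − 3.3219) = 133.805 ms/bit
  a = 636 − 133.805 × 3.3219 = 191.510 ms
Then RT(2) = 191.510 + 133.805 × log₂ 2 = 191.510 + 133.805 × 1 ≈ 325.315 ms.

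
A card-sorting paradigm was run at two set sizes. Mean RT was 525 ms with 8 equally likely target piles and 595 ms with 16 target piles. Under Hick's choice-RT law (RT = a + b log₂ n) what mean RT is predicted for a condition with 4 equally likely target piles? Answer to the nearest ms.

455 ms

RT is linear in log₂ n, so two points fix the line:
  b = (595 − 525) / (log₂ 16 − log₂ 8) = 70 / (4 − 3) = 70 ms/bit
  a = 525 − 70 × 3 = 315 ms
Then RT(4) = 315 + 70 × log₂ 4 = 315 + 70 × 2 ≈ 455.000 ms.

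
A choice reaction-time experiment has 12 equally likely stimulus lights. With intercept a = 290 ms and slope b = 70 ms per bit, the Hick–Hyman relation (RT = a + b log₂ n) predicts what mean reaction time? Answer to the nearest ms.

541 ms

log₂(12) = 3.5850 bits, so RT = 290 + 70 × 3.5850 ≈ 540.947 ms.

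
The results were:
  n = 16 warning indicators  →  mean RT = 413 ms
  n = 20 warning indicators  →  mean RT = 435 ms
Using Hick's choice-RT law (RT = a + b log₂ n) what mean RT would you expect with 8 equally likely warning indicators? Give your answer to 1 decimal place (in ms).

344.7 ms

Solve the two-equation system in a and b:
  b = (435 − 413) / (log₂ 20 − log₂ 16) = 22 / (4.3219 − 4) = 68.338 ms/bit
  a = 413 − 68.338 × 4 = 139.647 ms
Then RT(8) = 139.647 + 68.338 × log₂ 8 = 139.647 + 68.338 × 3 ≈ 344.662 ms.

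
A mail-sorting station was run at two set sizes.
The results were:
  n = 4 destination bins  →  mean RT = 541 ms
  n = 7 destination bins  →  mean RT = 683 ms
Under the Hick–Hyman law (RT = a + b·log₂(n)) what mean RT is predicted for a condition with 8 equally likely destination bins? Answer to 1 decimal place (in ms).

716.9 ms

Fit slope and intercept:
  b = (683 − 541) / (log₂ 7 − log₂ 4) = 142 / (2.8074 − 2) = 175.883 ms/bit
  a = 541 − 175.883 × 2 = 189.234 ms
Then RT(8) = 189.234 + 175.883 × log₂ 8 = 189.234 + 175.883 × 3 ≈ 716.883 ms.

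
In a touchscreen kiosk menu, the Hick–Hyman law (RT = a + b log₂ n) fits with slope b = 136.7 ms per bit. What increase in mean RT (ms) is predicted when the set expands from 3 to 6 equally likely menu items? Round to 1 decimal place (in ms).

Only the slope matters, since a is common to both: ΔRT = b·log₂(n₂/n₁).
log₂(6) − log₂(3) = log₂(6/3) = log₂(2) = 1.
ΔRT = 136.7 × 1.0000 = 136.700 ms.

136.7 ms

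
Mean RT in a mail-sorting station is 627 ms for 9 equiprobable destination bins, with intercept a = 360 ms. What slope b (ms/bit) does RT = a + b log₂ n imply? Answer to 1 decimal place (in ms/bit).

log₂(9) = 3.1699 bits.
b = (RT − a)/log₂ n = (627 − 360) / 3.1699 = 84.229 ms/bit.

84.2 ms/bit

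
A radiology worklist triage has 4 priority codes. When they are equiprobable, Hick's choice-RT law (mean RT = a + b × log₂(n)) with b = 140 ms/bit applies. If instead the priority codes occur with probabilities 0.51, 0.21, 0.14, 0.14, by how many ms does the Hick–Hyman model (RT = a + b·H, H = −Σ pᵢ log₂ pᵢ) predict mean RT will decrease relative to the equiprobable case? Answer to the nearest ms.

The RT saving is b·ΔH. Equiprobable H₀ = log₂(4) = 2.0000 bits; with the given probabilities H = 1.7625 bits.
b·(H₀ − H) = 140 × (2.0000 − 1.7625) = 33.25 ms.

33 ms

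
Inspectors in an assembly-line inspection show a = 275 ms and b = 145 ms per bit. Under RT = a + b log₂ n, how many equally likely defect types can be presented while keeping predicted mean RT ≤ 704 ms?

7

145·log₂ n ≤ 704 − 275 = 429, giving log₂ n ≤ 2.9586 and n ≤ 7.774. The largest whole number is 7.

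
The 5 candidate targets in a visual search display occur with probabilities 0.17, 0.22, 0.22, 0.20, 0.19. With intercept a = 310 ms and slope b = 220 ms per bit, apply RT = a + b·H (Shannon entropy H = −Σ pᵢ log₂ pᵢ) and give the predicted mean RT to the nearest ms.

819 ms

Entropy contributions −pᵢ log₂ pᵢ: 0.4346, 0.4806, 0.4806, 0.4644, 0.4552; sum H = 2.3153 bits.
RT = a + bH = 310 + 220·2.3153 = 819.38 ms.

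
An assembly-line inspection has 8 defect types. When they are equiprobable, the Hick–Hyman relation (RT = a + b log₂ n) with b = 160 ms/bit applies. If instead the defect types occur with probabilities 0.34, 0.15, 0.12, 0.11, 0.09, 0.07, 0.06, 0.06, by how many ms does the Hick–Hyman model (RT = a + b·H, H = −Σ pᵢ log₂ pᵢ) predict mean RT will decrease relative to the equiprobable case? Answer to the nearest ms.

44 ms

Equiprobable entropy H₀ = log₂ 8 = 3.0000 bits.
Skewed entropy H = −Σ pᵢ log₂ pᵢ = 2.7253 bits.
ΔRT = b·(H₀ − H) = 160 × 0.2747 = 43.94 ms.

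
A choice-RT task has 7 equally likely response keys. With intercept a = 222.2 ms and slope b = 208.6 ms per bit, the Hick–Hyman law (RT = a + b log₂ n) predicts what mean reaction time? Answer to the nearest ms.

log₂(7) = 2.8074 bits, so RT = 222.2 + 208.6 × 2.8074 ≈ 807.814 ms.

808 ms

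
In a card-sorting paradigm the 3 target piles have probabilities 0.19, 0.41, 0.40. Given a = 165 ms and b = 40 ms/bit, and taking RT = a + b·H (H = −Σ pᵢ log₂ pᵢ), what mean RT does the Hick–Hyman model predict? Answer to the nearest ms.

225 ms

H = 0.19·log₂(1/0.19) + 0.41·log₂(1/0.41) + 0.40·log₂(1/0.40) = 1.5114 bits.
RT = 165 + 40 × 1.5114 = 225.46 ms.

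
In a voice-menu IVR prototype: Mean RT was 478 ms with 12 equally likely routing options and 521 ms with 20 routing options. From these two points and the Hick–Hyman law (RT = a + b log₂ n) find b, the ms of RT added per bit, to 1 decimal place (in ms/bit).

58.3 ms/bit

b = (RT₂ − RT₁)/(log₂ n₂ − log₂ n₁) = (521 − 478)/(4.3219 − 3.5850) = 58.347 ms/bit.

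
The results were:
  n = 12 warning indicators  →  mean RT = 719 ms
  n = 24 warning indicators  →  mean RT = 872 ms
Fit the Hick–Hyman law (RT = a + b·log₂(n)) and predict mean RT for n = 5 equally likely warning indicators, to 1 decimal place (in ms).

RT is linear in log₂ n, so two points fix the line:
  b = (872 − 719) / (log₂ 24 − log₂ 12) = 153 / (4.5850 − 3.5850) = 153.000 ms/bit
  a = 719 − 153.000 × 3.5850 = 170.501 ms
Then RT(5) = 170.501 + 153.000 × log₂ 5 = 170.501 + 153.000 × 2.3219 ≈ 525.756 ms.

525.8 ms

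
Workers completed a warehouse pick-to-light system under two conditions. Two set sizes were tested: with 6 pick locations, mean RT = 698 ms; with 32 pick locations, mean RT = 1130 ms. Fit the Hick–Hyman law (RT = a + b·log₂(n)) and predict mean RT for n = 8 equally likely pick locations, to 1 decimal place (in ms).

772.2 ms

With log₂ n on the abscissa the relation is linear; from the two conditions:
  b = (1130 − 698) / (log₂ 32 − log₂ 6) = 432 / (5 − 2.5850) = 178.879 ms/bit
  a = 698 − 178.879 × 2.5850 = 235.604 ms
Then RT(8) = 235.604 + 178.879 × log₂ 8 = 235.604 + 178.879 × 3 ≈ 772.242 ms.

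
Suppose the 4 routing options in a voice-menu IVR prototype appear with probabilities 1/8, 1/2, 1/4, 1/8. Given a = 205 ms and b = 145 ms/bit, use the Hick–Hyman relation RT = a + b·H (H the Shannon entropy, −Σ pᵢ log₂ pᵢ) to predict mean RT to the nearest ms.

459 ms

H = −Σ pᵢ log₂ pᵢ = 0.125·3 + 0.5·1 + 0.25·2 + 0.125·3 = 1.750 bits.
RT = 205 + 145 × 1.750 = 458.75 ms.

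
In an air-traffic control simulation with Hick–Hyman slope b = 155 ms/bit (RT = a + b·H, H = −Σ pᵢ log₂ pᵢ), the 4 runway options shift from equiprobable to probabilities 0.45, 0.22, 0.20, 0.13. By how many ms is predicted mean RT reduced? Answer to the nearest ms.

24 ms

Equiprobable entropy H₀ = log₂ 4 = 2.0000 bits.
Skewed entropy H = −Σ pᵢ log₂ pᵢ = 1.8460 bits.
ΔRT = b·(H₀ − H) = 155 × 0.1540 = 23.87 ms.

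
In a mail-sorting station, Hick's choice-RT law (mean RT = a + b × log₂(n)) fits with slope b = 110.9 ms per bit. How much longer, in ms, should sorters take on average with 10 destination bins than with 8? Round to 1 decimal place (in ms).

ΔRT = (a + b log₂ n₂) − (a + b log₂ n₁) = b·(log₂ n₂ − log₂ n₁).
log₂(10) − log₂(8) = 3.3219 − 3 = 0.3219.
ΔRT = 110.9 × 0.3219 = 35.702 ms.

35.7 ms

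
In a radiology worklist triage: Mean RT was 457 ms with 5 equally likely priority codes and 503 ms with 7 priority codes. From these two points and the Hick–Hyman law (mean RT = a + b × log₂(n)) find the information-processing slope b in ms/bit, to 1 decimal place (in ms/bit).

The slope on a log₂ axis is (503 − 457) / (2.8074 − 2.3219) = 94.762 ms/bit.

94.8 ms/bit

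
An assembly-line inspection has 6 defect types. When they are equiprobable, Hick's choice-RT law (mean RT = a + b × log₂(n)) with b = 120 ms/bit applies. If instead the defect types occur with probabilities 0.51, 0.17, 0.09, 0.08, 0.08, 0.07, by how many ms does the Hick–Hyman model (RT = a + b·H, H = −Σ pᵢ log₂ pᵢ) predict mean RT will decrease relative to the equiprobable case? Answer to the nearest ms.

59 ms

Equiprobable entropy H₀ = log₂ 6 = 2.5850 bits.
Skewed entropy H = −Σ pᵢ log₂ pᵢ = 2.0942 bits.
ΔRT = b·(H₀ − H) = 120 × 0.4907 = 58.89 ms.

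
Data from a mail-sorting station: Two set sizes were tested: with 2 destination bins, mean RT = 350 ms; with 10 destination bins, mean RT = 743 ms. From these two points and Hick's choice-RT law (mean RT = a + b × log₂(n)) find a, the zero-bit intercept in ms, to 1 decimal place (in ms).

180.7 ms

b = (RT₂ − RT₁)/(log₂ n₂ − log₂ n₁) = (743 − 350)/(3.3219 − 1) = 169.256 ms/bit.
Intercept: a = 350 − 169.256·log₂(2) = 180.744 ms.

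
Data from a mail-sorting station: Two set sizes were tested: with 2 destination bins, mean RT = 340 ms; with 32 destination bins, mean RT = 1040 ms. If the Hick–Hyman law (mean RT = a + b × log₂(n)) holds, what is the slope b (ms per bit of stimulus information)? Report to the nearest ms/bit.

Slope: b = (1040 − 340) / (log₂ 32 − log₂ 2) = 700/4.0000 = 175 ms/bit.

175 ms/bit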